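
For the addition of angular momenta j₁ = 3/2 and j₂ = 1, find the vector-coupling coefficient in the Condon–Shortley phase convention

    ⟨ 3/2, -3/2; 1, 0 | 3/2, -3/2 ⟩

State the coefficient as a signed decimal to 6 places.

√[4·1!2!1!/5! · 0!3!1!1!0!3!] = √(12/5)
  +(−1)^1/∏(1,0,2,0,0,1)! = -1/2  (running -1/2)
⟨..|..⟩ = √(12/5)·(-1/2) = -0.774597

-0.774597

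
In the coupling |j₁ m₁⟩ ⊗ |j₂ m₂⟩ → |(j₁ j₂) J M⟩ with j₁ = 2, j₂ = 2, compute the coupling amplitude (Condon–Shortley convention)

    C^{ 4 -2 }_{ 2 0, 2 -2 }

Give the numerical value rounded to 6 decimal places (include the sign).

+√(3/14) ≈ +0.462910

triangle: 0!×4!×4!/9! = 576/362880
(j±m)!: 2!×2!×0!×4!×2!×6! = 138240
prefactor² = (2J+1)×Δ×N² = 13824/7
  k=0: +1/(0!×0!×2!×0!×2!×4!) = 1/96
Σ = 1/96  ⇒  CG² = 13824/7×1/96² = 3/14
CG = +√(3/14) = +0.462910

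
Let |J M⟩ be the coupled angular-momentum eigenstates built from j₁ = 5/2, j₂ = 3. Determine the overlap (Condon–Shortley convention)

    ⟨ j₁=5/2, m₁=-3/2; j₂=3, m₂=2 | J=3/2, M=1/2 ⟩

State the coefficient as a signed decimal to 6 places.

-0.218218

√[4·4!1!2!/8! · 1!4!5!1!2!1!] = √(192/7)
  +(−1)^3/∏(3,1,1,2,0,0)! = -1/12  (running -1/12)
  +(−1)^4/∏(4,0,0,1,1,1)! = 1/24  (running -1/24)
⟨..|..⟩ = √(192/7)·(-1/24) = -0.218218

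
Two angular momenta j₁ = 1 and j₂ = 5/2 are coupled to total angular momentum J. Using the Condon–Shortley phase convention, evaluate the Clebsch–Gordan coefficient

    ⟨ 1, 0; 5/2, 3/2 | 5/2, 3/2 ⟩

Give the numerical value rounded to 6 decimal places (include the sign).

triangle: 1!·1!·4!/7! = 24/5040
(j±m)!: 1!·1!·4!·1!·4!·1! = 576
prefactor² = (2J+1)·Δ·N² = 576/35
  k=0: +1/(0!·1!·1!·4!·0!·0!) = 1/24
  k=1: −1/(1!·0!·0!·3!·1!·1!) = -1/6
Σ = -1/8  ⇒  CG² = 576/35·(-1/8)² = 9/35
CG = −√(9/35) = -0.507093

−√(9/35) ≈ -0.507093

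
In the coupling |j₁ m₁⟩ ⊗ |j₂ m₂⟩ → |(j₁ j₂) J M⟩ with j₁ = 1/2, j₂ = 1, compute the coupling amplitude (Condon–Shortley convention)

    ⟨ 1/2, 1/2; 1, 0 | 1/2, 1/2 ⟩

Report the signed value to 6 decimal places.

√[2·1!0!1!/3! · 1!0!1!1!1!0!] = √(1/3)
  +(−1)^0/∏(0,1,0,1,0,0)! = 1  (running 1)
⟨..|..⟩ = √(1/3)·(1) = +0.577350

+0.577350  (= +√(1/3))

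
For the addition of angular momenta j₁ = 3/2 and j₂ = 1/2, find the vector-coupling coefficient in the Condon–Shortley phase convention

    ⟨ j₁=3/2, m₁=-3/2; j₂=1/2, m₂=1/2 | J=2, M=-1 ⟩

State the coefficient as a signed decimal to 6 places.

triangle: 0!·3!·1!/5! = 6/120
(j±m)!: 0!·3!·1!·0!·1!·3! = 36
prefactor² = (2J+1)·Δ·N² = 9
  k=0: +1/(0!·0!·3!·1!·0!·0!) = 1/6
Σ = 1/6  ⇒  CG² = 9·1/6² = 1/4
CG = +√(1/4) = +0.500000

+0.500000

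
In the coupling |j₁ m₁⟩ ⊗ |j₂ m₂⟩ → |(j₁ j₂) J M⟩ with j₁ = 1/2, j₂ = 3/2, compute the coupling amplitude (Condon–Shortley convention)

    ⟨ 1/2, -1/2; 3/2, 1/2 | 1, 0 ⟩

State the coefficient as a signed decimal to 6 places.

-0.707107  (= −√(1/2))

triangle: 1!·0!·2!/4! = 2/24
(j±m)!: 0!·1!·2!·1!·1!·1! = 2
prefactor² = (2J+1)·Δ·N² = 1/2
  k=1: −1/(1!·0!·0!·1!·0!·1!) = -1
Σ = -1  ⇒  CG² = 1/2·(-1)² = 1/2
CG = −√(1/2) = -0.707107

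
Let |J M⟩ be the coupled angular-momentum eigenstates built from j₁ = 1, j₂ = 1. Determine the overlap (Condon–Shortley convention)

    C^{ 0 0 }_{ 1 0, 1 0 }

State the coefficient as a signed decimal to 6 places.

√[1·2!0!0!/3! · 1!1!1!1!0!0!] = √(1/3)
  +(−1)^1/∏(1,1,0,0,0,0)! = -1  (running -1)
⟨..|..⟩ = √(1/3)·(-1) = -0.577350

−√(1/3) = -0.577350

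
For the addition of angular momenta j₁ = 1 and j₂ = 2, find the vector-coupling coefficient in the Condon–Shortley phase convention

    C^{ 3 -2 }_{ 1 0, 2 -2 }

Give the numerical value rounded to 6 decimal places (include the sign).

triangle: 0!·2!·4!/7! = 48/5040
(j±m)!: 1!·1!·0!·4!·1!·5! = 2880
prefactor² = (2J+1)·Δ·N² = 192
  k=0: +1/(0!·0!·1!·0!·1!·4!) = 1/24
Σ = 1/24  ⇒  CG² = 192·1/24² = 1/3
CG = +√(1/3) = +0.577350

+0.577350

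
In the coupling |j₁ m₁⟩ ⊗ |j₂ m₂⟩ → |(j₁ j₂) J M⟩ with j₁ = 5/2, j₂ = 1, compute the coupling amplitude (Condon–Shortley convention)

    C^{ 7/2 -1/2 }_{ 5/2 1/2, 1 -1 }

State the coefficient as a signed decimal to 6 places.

+√(2/7) = +0.534522

√[8·0!5!2!/8! · 3!2!0!2!3!4!] = √(1152/7)
  +(−1)^0/∏(0,0,2,0,3,2)! = 1/24  (running 1/24)
⟨..|..⟩ = √(1152/7)·(1/24) = +0.534522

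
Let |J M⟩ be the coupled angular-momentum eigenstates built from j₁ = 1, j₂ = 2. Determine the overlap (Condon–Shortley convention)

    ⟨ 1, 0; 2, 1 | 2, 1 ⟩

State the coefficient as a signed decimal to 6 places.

triangle: 1!×1!×3!/6! = 6/720
(j±m)!: 1!×1!×3!×1!×3!×1! = 36
prefactor² = (2J+1)×Δ×N² = 3/2
  k=0: +1/(0!×1!×1!×3!×0!×0!) = 1/6
  k=1: −1/(1!×0!×0!×2!×1!×1!) = -1/2
Σ = -1/3  ⇒  CG² = 3/2×(-1/3)² = 1/6
CG = −√(1/6) = -0.408248

−√(1/6) ≈ -0.408248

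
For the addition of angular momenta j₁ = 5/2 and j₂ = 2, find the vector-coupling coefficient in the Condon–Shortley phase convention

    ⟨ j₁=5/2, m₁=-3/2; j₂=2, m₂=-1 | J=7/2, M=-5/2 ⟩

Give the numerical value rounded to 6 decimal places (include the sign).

triangle: 1!*4!*3!/9! = 144/362880
(j±m)!: 1!*4!*1!*3!*1!*6! = 103680
prefactor² = (2J+1)*Δ*N² = 2304/7
  k=0: +1/(0!*1!*4!*1!*0!*2!) = 1/48
  k=1: −1/(1!*0!*3!*0!*1!*3!) = -1/36
Σ = -1/144  ⇒  CG² = 2304/7*(-1/144)² = 1/63
CG = −√(1/63) = -0.125988

-0.125988  (= −√(1/63))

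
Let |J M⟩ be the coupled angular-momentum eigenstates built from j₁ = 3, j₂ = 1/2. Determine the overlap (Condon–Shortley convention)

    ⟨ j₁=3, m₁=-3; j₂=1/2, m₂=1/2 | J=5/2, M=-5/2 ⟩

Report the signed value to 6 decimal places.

−√(6/7) = -0.925820

j₁+j₂−J=1  J+j₁−j₂=5  J−j₁+j₂=0  j₁+j₂+J+1=7
(j₁±m₁, j₂±m₂, J±M) = (0,6,1,0,0,5)
P² = 86400/7
sum k=1..1:
  [1] −1/120 = -1/120
S = -1/120
C² = P²·S² = 6/7 ; C = -0.925820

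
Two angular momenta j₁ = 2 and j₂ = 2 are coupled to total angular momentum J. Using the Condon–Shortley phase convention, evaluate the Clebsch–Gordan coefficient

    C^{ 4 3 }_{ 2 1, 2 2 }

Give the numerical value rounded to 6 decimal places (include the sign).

+0.707107

triangle: 0!·4!·4!/9! = 576/362880
(j±m)!: 3!·1!·4!·0!·7!·1! = 725760
prefactor² = (2J+1)·Δ·N² = 10368
  k=0: +1/(0!·0!·1!·4!·3!·0!) = 1/144
Σ = 1/144  ⇒  CG² = 10368·1/144² = 1/2
CG = +√(1/2) = +0.707107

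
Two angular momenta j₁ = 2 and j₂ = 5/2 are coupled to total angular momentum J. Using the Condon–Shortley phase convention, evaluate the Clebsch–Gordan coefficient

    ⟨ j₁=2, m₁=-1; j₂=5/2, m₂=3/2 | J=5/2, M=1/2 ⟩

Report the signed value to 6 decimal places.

+√(6/35) = +0.414039

j₁+j₂−J=2  J+j₁−j₂=2  J−j₁+j₂=3  j₁+j₂+J+1=8
(j₁±m₁, j₂±m₂, J±M) = (1,3,4,1,3,2)
P² = 216/35
sum k=1..2:
  [1] −1/12 = -1/12
  [2] +1/4 = 1/4
S = 1/6
C² = P²·S² = 6/35 ; C = +0.414039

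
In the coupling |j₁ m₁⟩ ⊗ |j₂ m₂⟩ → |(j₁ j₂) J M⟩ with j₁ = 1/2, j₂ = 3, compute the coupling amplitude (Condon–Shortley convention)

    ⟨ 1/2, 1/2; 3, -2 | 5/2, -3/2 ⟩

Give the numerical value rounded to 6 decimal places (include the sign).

√[6·1!0!5!/7! · 1!0!1!5!1!4!] = √(2880/7)
  +(−1)^0/∏(0,1,0,1,0,4)! = 1/24  (running 1/24)
⟨..|..⟩ = √(2880/7)·(1/24) = +0.845154

+√(5/7) ≈ +0.845154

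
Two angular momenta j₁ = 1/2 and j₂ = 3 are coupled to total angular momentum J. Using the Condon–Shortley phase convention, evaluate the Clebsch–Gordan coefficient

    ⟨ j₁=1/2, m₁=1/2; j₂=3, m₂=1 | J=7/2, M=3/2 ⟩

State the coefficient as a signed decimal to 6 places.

+0.845154

j₁+j₂−J=0  J+j₁−j₂=1  J−j₁+j₂=6  j₁+j₂+J+1=8
(j₁±m₁, j₂±m₂, J±M) = (1,0,4,2,5,2)
P² = 11520/7
sum k=0..0:
  [0] +1/48 = 1/48
S = 1/48
C² = P²·S² = 5/7 ; C = +0.845154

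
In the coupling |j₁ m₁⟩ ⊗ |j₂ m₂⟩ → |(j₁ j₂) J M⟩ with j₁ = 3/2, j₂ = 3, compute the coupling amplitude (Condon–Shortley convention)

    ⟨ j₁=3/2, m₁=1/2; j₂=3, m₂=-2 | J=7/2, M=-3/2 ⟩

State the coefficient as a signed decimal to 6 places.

√[8·1!2!5!/9! · 2!1!1!5!2!5!] = √(6400/21)
  +(−1)^0/∏(0,1,1,1,1,4)! = 1/24  (running 1/24)
  +(−1)^1/∏(1,0,0,0,2,5)! = -1/240  (running 3/80)
⟨..|..⟩ = √(6400/21)·(3/80) = +0.654654

+√(3/7) ≈ +0.654654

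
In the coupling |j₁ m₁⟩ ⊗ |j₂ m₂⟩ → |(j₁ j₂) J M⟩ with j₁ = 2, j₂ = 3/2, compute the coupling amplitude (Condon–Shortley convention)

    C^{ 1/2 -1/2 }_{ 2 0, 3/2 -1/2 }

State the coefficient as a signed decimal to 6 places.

−√(1/5) = -0.447214

√[2·3!1!0!/5! · 2!2!1!2!0!1!] = √(4/5)
  +(−1)^1/∏(1,2,1,0,0,0)! = -1/2  (running -1/2)
⟨..|..⟩ = √(4/5)·(-1/2) = -0.447214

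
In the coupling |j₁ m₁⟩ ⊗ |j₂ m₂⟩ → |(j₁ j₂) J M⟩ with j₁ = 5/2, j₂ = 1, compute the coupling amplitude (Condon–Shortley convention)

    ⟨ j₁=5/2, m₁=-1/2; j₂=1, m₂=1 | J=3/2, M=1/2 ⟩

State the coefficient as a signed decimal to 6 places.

√[4·2!3!0!/6! · 2!3!2!0!2!1!] = √(16/5)
  +(−1)^2/∏(2,0,1,0,2,0)! = 1/4  (running 1/4)
⟨..|..⟩ = √(16/5)·(1/4) = +0.447214

+√(1/5) = +0.447214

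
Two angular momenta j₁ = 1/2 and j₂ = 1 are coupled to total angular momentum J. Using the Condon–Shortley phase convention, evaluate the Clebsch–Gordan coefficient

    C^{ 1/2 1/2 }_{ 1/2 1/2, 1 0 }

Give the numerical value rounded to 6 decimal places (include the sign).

+√(1/3) ≈ +0.577350

triangle: 1!·0!·1!/3! = 1/6
(j±m)!: 1!·0!·1!·1!·1!·0! = 1
prefactor² = (2J+1)·Δ·N² = 1/3
  k=0: +1/(0!·1!·0!·1!·0!·0!) = 1
Σ = 1  ⇒  CG² = 1/3·1² = 1/3
CG = +√(1/3) = +0.577350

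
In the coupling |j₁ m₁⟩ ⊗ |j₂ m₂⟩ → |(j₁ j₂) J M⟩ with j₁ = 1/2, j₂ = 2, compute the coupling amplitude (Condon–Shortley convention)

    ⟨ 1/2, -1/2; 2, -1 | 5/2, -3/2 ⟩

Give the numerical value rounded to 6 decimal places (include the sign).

+√(4/5) ≈ +0.894427

j₁+j₂−J=0  J+j₁−j₂=1  J−j₁+j₂=4  j₁+j₂+J+1=6
(j₁±m₁, j₂±m₂, J±M) = (0,1,1,3,1,4)
P² = 144/5
sum k=0..0:
  [0] +1/6 = 1/6
S = 1/6
C² = P²·S² = 4/5 ; C = +0.894427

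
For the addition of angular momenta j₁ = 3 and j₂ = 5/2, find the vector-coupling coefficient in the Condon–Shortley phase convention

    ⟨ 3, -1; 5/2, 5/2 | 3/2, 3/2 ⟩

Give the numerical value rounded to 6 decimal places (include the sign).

j₁+j₂−J=4  J+j₁−j₂=2  J−j₁+j₂=1  j₁+j₂+J+1=8
(j₁±m₁, j₂±m₂, J±M) = (2,4,5,0,3,0)
P² = 1152/7
sum k=4..4:
  [4] +1/48 = 1/48
S = 1/48
C² = P²·S² = 1/14 ; C = +0.267261

+√(1/14) = +0.267261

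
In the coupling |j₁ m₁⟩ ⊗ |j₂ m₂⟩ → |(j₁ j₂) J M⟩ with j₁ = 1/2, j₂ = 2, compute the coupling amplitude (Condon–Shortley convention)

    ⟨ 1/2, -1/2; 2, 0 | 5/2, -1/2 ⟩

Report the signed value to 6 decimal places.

+√(3/5) = +0.774597

√[6·0!1!4!/6! · 0!1!2!2!2!3!] = √(48/5)
  +(−1)^0/∏(0,0,1,2,0,2)! = 1/4  (running 1/4)
⟨..|..⟩ = √(48/5)·(1/4) = +0.774597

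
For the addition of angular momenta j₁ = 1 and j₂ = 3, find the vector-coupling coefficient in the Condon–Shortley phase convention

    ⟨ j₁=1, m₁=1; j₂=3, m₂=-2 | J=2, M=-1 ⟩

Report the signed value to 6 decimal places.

+0.690066

triangle: 2!*0!*4!/7! = 48/5040
(j±m)!: 2!*0!*1!*5!*1!*3! = 1440
prefactor² = (2J+1)*Δ*N² = 480/7
  k=0: +1/(0!*2!*0!*1!*0!*3!) = 1/12
Σ = 1/12  ⇒  CG² = 480/7*1/12² = 10/21
CG = +√(10/21) = +0.690066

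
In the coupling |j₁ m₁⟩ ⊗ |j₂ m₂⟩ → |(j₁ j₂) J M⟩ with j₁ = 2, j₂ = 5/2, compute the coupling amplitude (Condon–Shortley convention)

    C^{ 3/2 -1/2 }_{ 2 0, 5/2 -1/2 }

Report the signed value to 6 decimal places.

−√(2/35) ≈ -0.239046

triangle: 3!×1!×2!/7! = 12/5040
(j±m)!: 2!×2!×2!×3!×1!×2! = 96
prefactor² = (2J+1)×Δ×N² = 32/35
  k=1: −1/(1!×2!×1!×1!×0!×1!) = -1/2
  k=2: +1/(2!×1!×0!×0!×1!×2!) = 1/4
Σ = -1/4  ⇒  CG² = 32/35×(-1/4)² = 2/35
CG = −√(2/35) = -0.239046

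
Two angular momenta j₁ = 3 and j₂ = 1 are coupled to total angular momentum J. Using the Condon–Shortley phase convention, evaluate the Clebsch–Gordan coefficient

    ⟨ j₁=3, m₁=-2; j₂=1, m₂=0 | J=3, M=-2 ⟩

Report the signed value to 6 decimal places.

j₁+j₂−J=1  J+j₁−j₂=5  J−j₁+j₂=1  j₁+j₂+J+1=8
(j₁±m₁, j₂±m₂, J±M) = (1,5,1,1,1,5)
P² = 300
sum k=0..1:
  [0] +1/120 = 1/120
  [1] −1/24 = -1/24
S = -1/30
C² = P²·S² = 1/3 ; C = -0.577350

-0.577350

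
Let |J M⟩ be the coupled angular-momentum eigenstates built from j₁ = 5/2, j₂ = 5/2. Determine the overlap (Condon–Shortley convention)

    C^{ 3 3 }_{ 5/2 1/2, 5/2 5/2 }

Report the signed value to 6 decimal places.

+0.527046

j₁+j₂−J=2  J+j₁−j₂=3  J−j₁+j₂=3  j₁+j₂+J+1=9
(j₁±m₁, j₂±m₂, J±M) = (3,2,5,0,6,0)
P² = 1440
sum k=2..2:
  [2] +1/72 = 1/72
S = 1/72
C² = P²·S² = 5/18 ; C = +0.527046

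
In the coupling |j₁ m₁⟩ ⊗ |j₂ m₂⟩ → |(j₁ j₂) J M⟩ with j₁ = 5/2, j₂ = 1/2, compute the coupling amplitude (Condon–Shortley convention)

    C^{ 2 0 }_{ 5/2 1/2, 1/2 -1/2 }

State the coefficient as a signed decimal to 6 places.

√[5·1!4!0!/6! · 3!2!0!1!2!2!] = √(8)
  +(−1)^0/∏(0,1,2,0,2,0)! = 1/4  (running 1/4)
⟨..|..⟩ = √(8)·(1/4) = +0.707107

+0.707107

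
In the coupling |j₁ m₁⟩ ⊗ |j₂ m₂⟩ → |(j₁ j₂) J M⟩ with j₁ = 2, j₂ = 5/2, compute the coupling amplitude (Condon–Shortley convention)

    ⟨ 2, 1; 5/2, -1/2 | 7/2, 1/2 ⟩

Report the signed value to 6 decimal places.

+0.557773  (= +√(14/45))

j₁+j₂−J=1  J+j₁−j₂=3  J−j₁+j₂=4  j₁+j₂+J+1=9
(j₁±m₁, j₂±m₂, J±M) = (3,1,2,3,4,3)
P² = 1152/35
sum k=0..1:
  [0] +1/8 = 1/8
  [1] −1/36 = -1/36
S = 7/72
C² = P²·S² = 14/45 ; C = +0.557773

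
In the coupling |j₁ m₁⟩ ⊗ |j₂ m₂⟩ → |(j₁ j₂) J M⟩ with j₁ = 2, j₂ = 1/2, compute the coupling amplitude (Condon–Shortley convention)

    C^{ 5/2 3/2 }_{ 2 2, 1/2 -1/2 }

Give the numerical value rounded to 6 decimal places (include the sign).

+√(1/5) = +0.447214

√[6·0!4!1!/6! · 4!0!0!1!4!1!] = √(576/5)
  +(−1)^0/∏(0,0,0,0,4,1)! = 1/24  (running 1/24)
⟨..|..⟩ = √(576/5)·(1/24) = +0.447214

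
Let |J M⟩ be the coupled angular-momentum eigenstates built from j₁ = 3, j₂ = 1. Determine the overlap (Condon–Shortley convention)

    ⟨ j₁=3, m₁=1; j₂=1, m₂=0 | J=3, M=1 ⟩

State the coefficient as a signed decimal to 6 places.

j₁+j₂−J=1  J+j₁−j₂=5  J−j₁+j₂=1  j₁+j₂+J+1=8
(j₁±m₁, j₂±m₂, J±M) = (4,2,1,1,4,2)
P² = 48
sum k=0..1:
  [0] +1/12 = 1/12
  [1] −1/24 = -1/24
S = 1/24
C² = P²·S² = 1/12 ; C = +0.288675

+0.288675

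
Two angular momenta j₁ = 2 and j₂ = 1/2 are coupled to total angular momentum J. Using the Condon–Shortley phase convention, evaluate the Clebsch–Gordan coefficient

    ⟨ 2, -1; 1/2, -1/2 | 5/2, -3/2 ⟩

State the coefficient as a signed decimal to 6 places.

j₁+j₂−J=0  J+j₁−j₂=4  J−j₁+j₂=1  j₁+j₂+J+1=6
(j₁±m₁, j₂±m₂, J±M) = (1,3,0,1,1,4)
P² = 144/5
sum k=0..0:
  [0] +1/6 = 1/6
S = 1/6
C² = P²·S² = 4/5 ; C = +0.894427

+0.894427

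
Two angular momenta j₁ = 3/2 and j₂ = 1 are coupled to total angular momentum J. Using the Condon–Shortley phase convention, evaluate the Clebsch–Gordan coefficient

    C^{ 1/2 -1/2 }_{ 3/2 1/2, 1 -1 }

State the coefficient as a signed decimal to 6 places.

+√(1/6) ≈ +0.408248

√[2·2!1!0!/4! · 2!1!0!2!0!1!] = √(2/3)
  +(−1)^0/∏(0,2,1,0,0,0)! = 1/2  (running 1/2)
⟨..|..⟩ = √(2/3)·(1/2) = +0.408248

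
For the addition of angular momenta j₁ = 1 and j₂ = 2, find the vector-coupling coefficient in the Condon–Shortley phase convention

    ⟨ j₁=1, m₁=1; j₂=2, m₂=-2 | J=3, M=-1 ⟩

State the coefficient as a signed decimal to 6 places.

+√(1/15) = +0.258199

j₁+j₂−J=0  J+j₁−j₂=2  J−j₁+j₂=4  j₁+j₂+J+1=7
(j₁±m₁, j₂±m₂, J±M) = (2,0,0,4,2,4)
P² = 768/5
sum k=0..0:
  [0] +1/48 = 1/48
S = 1/48
C² = P²·S² = 1/15 ; C = +0.258199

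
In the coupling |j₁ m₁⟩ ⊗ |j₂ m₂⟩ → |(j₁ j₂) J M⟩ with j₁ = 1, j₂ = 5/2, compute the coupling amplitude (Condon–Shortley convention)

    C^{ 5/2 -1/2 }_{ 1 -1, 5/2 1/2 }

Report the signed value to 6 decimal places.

√[6·1!1!4!/7! · 0!2!3!2!2!3!] = √(288/35)
  +(−1)^1/∏(1,0,1,2,0,2)! = -1/4  (running -1/4)
⟨..|..⟩ = √(288/35)·(-1/4) = -0.717137

−√(18/35) ≈ -0.717137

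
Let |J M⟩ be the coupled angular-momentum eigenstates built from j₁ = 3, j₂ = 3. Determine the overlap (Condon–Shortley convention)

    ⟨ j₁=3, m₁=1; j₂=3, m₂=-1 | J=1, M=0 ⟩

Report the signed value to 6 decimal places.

triangle: 5!·1!·1!/8! = 120/40320
(j±m)!: 4!·2!·2!·4!·1!·1! = 2304
prefactor² = (2J+1)·Δ·N² = 144/7
  k=1: −1/(1!·4!·1!·1!·0!·0!) = -1/24
  k=2: +1/(2!·3!·0!·0!·1!·1!) = 1/12
Σ = 1/24  ⇒  CG² = 144/7·1/24² = 1/28
CG = +√(1/28) = +0.188982

+0.188982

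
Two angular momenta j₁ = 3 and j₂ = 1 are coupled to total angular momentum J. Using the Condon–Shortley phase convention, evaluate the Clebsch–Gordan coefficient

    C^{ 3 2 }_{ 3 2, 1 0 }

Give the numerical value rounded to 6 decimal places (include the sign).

+0.577350

triangle: 1!·5!·1!/8! = 120/40320
(j±m)!: 5!·1!·1!·1!·5!·1! = 14400
prefactor² = (2J+1)·Δ·N² = 300
  k=0: +1/(0!·1!·1!·1!·4!·0!) = 1/24
  k=1: −1/(1!·0!·0!·0!·5!·1!) = -1/120
Σ = 1/30  ⇒  CG² = 300·1/30² = 1/3
CG = +√(1/3) = +0.577350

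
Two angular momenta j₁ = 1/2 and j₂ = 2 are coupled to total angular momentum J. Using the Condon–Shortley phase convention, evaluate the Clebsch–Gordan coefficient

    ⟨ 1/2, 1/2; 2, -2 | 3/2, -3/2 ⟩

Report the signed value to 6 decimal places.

√[4·1!0!3!/5! · 1!0!0!4!0!3!] = √(144/5)
  +(−1)^0/∏(0,1,0,0,0,3)! = 1/6  (running 1/6)
⟨..|..⟩ = √(144/5)·(1/6) = +0.894427

+√(4/5) = +0.894427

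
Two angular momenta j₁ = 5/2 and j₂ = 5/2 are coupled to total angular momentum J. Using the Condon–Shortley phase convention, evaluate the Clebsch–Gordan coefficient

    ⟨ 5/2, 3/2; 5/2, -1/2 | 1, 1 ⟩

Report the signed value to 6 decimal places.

−√(8/35) = -0.478091

j₁+j₂−J=4  J+j₁−j₂=1  J−j₁+j₂=1  j₁+j₂+J+1=7
(j₁±m₁, j₂±m₂, J±M) = (4,1,2,3,2,0)
P² = 288/35
sum k=1..1:
  [1] −1/6 = -1/6
S = -1/6
C² = P²·S² = 8/35 ; C = -0.478091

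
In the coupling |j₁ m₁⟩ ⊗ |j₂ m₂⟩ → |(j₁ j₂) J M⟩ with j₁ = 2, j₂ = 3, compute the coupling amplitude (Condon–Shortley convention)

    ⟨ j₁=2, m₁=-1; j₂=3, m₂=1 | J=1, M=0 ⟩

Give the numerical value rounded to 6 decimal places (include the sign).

j₁+j₂−J=4  J+j₁−j₂=0  J−j₁+j₂=2  j₁+j₂+J+1=7
(j₁±m₁, j₂±m₂, J±M) = (1,3,4,2,1,1)
P² = 288/35
sum k=3..3:
  [3] −1/6 = -1/6
S = -1/6
C² = P²·S² = 8/35 ; C = -0.478091

-0.478091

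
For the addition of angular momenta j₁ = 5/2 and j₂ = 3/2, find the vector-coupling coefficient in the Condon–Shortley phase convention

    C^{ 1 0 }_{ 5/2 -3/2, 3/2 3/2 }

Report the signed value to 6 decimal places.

j₁+j₂−J=3  J+j₁−j₂=2  J−j₁+j₂=0  j₁+j₂+J+1=6
(j₁±m₁, j₂±m₂, J±M) = (1,4,3,0,1,1)
P² = 36/5
sum k=3..3:
  [3] −1/6 = -1/6
S = -1/6
C² = P²·S² = 1/5 ; C = -0.447214

-0.447214  (= −√(1/5))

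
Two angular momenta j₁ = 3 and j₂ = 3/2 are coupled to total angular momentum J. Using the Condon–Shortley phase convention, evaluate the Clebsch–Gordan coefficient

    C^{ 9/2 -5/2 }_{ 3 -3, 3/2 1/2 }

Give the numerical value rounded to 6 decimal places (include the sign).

+0.288675  (= +√(1/12))

j₁+j₂−J=0  J+j₁−j₂=6  J−j₁+j₂=3  j₁+j₂+J+1=10
(j₁±m₁, j₂±m₂, J±M) = (0,6,2,1,2,7)
P² = 172800
sum k=0..0:
  [0] +1/1440 = 1/1440
S = 1/1440
C² = P²·S² = 1/12 ; C = +0.288675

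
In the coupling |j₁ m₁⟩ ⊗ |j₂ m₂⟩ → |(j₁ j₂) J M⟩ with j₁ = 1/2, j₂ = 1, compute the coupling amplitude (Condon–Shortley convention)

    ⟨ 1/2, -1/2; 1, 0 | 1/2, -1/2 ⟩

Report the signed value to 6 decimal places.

√[2·1!0!1!/3! · 0!1!1!1!0!1!] = √(1/3)
  +(−1)^1/∏(1,0,0,0,0,1)! = -1  (running -1)
⟨..|..⟩ = √(1/3)·(-1) = -0.577350

-0.577350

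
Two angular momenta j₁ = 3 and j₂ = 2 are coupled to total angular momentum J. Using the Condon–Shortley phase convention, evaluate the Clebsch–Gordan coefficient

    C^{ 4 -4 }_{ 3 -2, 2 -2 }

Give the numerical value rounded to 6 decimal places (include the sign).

j₁+j₂−J=1  J+j₁−j₂=5  J−j₁+j₂=3  j₁+j₂+J+1=10
(j₁±m₁, j₂±m₂, J±M) = (1,5,0,4,0,8)
P² = 207360
sum k=0..0:
  [0] +1/720 = 1/720
S = 1/720
C² = P²·S² = 2/5 ; C = +0.632456

+0.632456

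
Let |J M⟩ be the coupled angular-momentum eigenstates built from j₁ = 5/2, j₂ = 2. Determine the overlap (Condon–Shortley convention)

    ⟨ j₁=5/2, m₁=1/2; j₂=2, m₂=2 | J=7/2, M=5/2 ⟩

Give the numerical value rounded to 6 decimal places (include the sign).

-0.712697

triangle: 1!·4!·3!/9! = 144/362880
(j±m)!: 3!·2!·4!·0!·6!·1! = 207360
prefactor² = (2J+1)·Δ·N² = 4608/7
  k=1: −1/(1!·0!·1!·3!·3!·0!) = -1/36
Σ = -1/36  ⇒  CG² = 4608/7·(-1/36)² = 32/63
CG = −√(32/63) = -0.712697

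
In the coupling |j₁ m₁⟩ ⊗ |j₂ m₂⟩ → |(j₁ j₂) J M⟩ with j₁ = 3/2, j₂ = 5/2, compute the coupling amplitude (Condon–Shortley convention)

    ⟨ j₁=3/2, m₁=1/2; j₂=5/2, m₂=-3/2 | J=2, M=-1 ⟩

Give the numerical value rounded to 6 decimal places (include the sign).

triangle: 2!*1!*3!/7! = 12/5040
(j±m)!: 2!*1!*1!*4!*1!*3! = 288
prefactor² = (2J+1)*Δ*N² = 24/7
  k=0: +1/(0!*2!*1!*1!*0!*2!) = 1/4
  k=1: −1/(1!*1!*0!*0!*1!*3!) = -1/6
Σ = 1/12  ⇒  CG² = 24/7*1/12² = 1/42
CG = +√(1/42) = +0.154303

+√(1/42) = +0.154303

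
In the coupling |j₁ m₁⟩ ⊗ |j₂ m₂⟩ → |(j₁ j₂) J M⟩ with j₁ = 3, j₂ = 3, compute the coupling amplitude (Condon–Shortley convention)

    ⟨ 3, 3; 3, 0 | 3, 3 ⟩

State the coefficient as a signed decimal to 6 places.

+0.408248  (= +√(1/6))

j₁+j₂−J=3  J+j₁−j₂=3  J−j₁+j₂=3  j₁+j₂+J+1=10
(j₁±m₁, j₂±m₂, J±M) = (6,0,3,3,6,0)
P² = 7776
sum k=0..0:
  [0] +1/216 = 1/216
S = 1/216
C² = P²·S² = 1/6 ; C = +0.408248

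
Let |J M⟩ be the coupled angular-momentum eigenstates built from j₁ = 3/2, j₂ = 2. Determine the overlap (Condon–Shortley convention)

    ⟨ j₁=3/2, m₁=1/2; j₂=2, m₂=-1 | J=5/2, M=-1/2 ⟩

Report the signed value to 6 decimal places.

+√(5/14) = +0.597614

j₁+j₂−J=1  J+j₁−j₂=2  J−j₁+j₂=3  j₁+j₂+J+1=7
(j₁±m₁, j₂±m₂, J±M) = (2,1,1,3,2,3)
P² = 72/35
sum k=0..1:
  [0] +1/2 = 1/2
  [1] −1/12 = -1/12
S = 5/12
C² = P²·S² = 5/14 ; C = +0.597614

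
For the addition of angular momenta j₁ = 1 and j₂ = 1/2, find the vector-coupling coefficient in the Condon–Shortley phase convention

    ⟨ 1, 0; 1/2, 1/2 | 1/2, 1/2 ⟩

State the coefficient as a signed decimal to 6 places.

j₁+j₂−J=1  J+j₁−j₂=1  J−j₁+j₂=0  j₁+j₂+J+1=3
(j₁±m₁, j₂±m₂, J±M) = (1,1,1,0,1,0)
P² = 1/3
sum k=1..1:
  [1] −1/1 = -1
S = -1
C² = P²·S² = 1/3 ; C = -0.577350

-0.577350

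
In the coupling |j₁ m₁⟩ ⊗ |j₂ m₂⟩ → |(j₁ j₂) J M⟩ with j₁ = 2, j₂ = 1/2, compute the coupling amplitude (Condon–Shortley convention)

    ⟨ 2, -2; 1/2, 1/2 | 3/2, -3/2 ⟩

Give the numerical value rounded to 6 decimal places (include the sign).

triangle: 1!×3!×0!/5! = 6/120
(j±m)!: 0!×4!×1!×0!×0!×3! = 144
prefactor² = (2J+1)×Δ×N² = 144/5
  k=1: −1/(1!×0!×3!×0!×0!×0!) = -1/6
Σ = -1/6  ⇒  CG² = 144/5×(-1/6)² = 4/5
CG = −√(4/5) = -0.894427

-0.894427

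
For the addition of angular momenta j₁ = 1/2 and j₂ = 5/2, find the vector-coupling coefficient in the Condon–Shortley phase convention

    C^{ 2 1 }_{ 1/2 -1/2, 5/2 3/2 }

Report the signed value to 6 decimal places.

triangle: 1!*0!*4!/6! = 24/720
(j±m)!: 0!*1!*4!*1!*3!*1! = 144
prefactor² = (2J+1)*Δ*N² = 24
  k=1: −1/(1!*0!*0!*3!*0!*1!) = -1/6
Σ = -1/6  ⇒  CG² = 24*(-1/6)² = 2/3
CG = −√(2/3) = -0.816497

-0.816497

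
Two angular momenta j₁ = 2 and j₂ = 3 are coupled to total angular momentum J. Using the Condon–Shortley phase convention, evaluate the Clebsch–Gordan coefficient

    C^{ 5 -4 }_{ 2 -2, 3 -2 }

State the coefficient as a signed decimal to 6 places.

+√(3/5) ≈ +0.774597

√[11·0!4!6!/11! · 0!4!1!5!1!9!] = √(4976640)
  +(−1)^0/∏(0,0,4,1,0,5)! = 1/2880  (running 1/2880)
⟨..|..⟩ = √(4976640)·(1/2880) = +0.774597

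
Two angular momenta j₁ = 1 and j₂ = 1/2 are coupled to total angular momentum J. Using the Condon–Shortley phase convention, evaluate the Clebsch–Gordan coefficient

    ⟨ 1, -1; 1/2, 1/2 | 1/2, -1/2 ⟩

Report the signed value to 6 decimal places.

−√(2/3) = -0.816497

j₁+j₂−J=1  J+j₁−j₂=1  J−j₁+j₂=0  j₁+j₂+J+1=3
(j₁±m₁, j₂±m₂, J±M) = (0,2,1,0,0,1)
P² = 2/3
sum k=1..1:
  [1] −1/1 = -1
S = -1
C² = P²·S² = 2/3 ; C = -0.816497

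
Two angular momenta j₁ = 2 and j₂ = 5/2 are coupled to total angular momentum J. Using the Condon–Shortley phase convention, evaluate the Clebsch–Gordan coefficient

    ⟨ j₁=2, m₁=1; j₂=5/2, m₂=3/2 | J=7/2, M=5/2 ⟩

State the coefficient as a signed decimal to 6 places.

triangle: 1!×3!×4!/9! = 144/362880
(j±m)!: 3!×1!×4!×1!×6!×1! = 103680
prefactor² = (2J+1)×Δ×N² = 2304/7
  k=0: +1/(0!×1!×1!×4!×2!×0!) = 1/48
  k=1: −1/(1!×0!×0!×3!×3!×1!) = -1/36
Σ = -1/144  ⇒  CG² = 2304/7×(-1/144)² = 1/63
CG = −√(1/63) = -0.125988

−√(1/63) = -0.125988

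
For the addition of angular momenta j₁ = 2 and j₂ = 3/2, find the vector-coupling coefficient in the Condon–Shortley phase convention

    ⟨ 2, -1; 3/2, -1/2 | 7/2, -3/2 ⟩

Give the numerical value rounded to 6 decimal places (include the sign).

j₁+j₂−J=0  J+j₁−j₂=4  J−j₁+j₂=3  j₁+j₂+J+1=8
(j₁±m₁, j₂±m₂, J±M) = (1,3,1,2,2,5)
P² = 576/7
sum k=0..0:
  [0] +1/12 = 1/12
S = 1/12
C² = P²·S² = 4/7 ; C = +0.755929

+√(4/7) ≈ +0.755929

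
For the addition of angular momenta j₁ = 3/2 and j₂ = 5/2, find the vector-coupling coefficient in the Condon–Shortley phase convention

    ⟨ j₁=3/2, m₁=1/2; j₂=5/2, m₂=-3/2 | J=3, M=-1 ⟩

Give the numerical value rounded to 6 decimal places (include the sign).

triangle: 1!*2!*4!/8! = 48/40320
(j±m)!: 2!*1!*1!*4!*2!*4! = 2304
prefactor² = (2J+1)*Δ*N² = 96/5
  k=0: +1/(0!*1!*1!*1!*1!*3!) = 1/6
  k=1: −1/(1!*0!*0!*0!*2!*4!) = -1/48
Σ = 7/48  ⇒  CG² = 96/5*7/48² = 49/120
CG = +√(49/120) = +0.639010

+0.639010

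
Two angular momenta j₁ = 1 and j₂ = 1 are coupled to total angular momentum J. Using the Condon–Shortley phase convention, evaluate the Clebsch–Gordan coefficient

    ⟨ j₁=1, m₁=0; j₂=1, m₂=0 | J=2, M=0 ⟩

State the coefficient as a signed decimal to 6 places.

triangle: 0!*2!*2!/5! = 4/120
(j±m)!: 1!*1!*1!*1!*2!*2! = 4
prefactor² = (2J+1)*Δ*N² = 2/3
  k=0: +1/(0!*0!*1!*1!*1!*1!) = 1
Σ = 1  ⇒  CG² = 2/3*1² = 2/3
CG = +√(2/3) = +0.816497

+√(2/3) = +0.816497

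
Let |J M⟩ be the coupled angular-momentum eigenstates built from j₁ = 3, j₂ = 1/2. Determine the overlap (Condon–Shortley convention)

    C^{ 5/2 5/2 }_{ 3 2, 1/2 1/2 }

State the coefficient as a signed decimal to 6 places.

-0.377964

√[6·1!5!0!/7! · 5!1!1!0!5!0!] = √(14400/7)
  +(−1)^1/∏(1,0,0,0,5,0)! = -1/120  (running -1/120)
⟨..|..⟩ = √(14400/7)·(-1/120) = -0.377964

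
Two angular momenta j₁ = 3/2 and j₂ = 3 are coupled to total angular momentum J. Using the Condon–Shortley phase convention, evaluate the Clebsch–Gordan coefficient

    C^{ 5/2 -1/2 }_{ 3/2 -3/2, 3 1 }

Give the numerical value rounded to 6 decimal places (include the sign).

triangle: 2!×1!×4!/8! = 48/40320
(j±m)!: 0!×3!×4!×2!×2!×3! = 3456
prefactor² = (2J+1)×Δ×N² = 864/35
  k=2: +1/(2!×0!×1!×2!×0!×2!) = 1/8
Σ = 1/8  ⇒  CG² = 864/35×1/8² = 27/70
CG = +√(27/70) = +0.621059

+√(27/70) = +0.621059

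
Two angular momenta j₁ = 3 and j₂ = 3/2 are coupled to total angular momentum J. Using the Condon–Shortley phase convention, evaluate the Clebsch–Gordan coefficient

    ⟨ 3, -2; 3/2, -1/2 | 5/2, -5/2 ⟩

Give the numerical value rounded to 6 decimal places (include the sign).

j₁+j₂−J=2  J+j₁−j₂=4  J−j₁+j₂=1  j₁+j₂+J+1=8
(j₁±m₁, j₂±m₂, J±M) = (1,5,1,2,0,5)
P² = 1440/7
sum k=1..1:
  [1] −1/24 = -1/24
S = -1/24
C² = P²·S² = 5/14 ; C = -0.597614

-0.597614  (= −√(5/14))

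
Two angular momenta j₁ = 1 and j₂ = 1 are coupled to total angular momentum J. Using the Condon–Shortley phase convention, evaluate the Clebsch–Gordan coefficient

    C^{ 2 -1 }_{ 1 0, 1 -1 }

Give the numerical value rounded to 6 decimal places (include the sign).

+√(1/2) ≈ +0.707107

j₁+j₂−J=0  J+j₁−j₂=2  J−j₁+j₂=2  j₁+j₂+J+1=5
(j₁±m₁, j₂±m₂, J±M) = (1,1,0,2,1,3)
P² = 2
sum k=0..0:
  [0] +1/2 = 1/2
S = 1/2
C² = P²·S² = 1/2 ; C = +0.707107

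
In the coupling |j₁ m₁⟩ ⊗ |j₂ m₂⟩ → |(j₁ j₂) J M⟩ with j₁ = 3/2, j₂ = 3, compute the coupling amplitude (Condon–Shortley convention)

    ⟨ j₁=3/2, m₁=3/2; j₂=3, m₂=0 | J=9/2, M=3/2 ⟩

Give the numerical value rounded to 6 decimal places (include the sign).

+√(5/21) ≈ +0.487950

j₁+j₂−J=0  J+j₁−j₂=3  J−j₁+j₂=6  j₁+j₂+J+1=10
(j₁±m₁, j₂±m₂, J±M) = (3,0,3,3,6,3)
P² = 77760/7
sum k=0..0:
  [0] +1/216 = 1/216
S = 1/216
C² = P²·S² = 5/21 ; C = +0.487950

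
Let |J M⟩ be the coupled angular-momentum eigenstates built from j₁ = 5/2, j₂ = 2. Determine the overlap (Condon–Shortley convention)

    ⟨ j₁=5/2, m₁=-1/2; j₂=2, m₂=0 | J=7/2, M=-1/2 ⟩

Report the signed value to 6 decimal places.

-0.195180

√[8·1!4!3!/9! · 2!3!2!2!3!4!] = √(768/35)
  +(−1)^0/∏(0,1,3,2,1,1)! = 1/12  (running 1/12)
  +(−1)^1/∏(1,0,2,1,2,2)! = -1/8  (running -1/24)
⟨..|..⟩ = √(768/35)·(-1/24) = -0.195180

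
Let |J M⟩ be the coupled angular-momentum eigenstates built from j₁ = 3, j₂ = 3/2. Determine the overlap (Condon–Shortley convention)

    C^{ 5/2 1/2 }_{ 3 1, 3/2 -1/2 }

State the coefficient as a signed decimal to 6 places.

−√(1/70) ≈ -0.119523

triangle: 2!·4!·1!/8! = 48/40320
(j±m)!: 4!·2!·1!·2!·3!·2! = 1152
prefactor² = (2J+1)·Δ·N² = 288/35
  k=0: +1/(0!·2!·2!·1!·2!·0!) = 1/8
  k=1: −1/(1!·1!·1!·0!·3!·1!) = -1/6
Σ = -1/24  ⇒  CG² = 288/35·(-1/24)² = 1/70
CG = −√(1/70) = -0.119523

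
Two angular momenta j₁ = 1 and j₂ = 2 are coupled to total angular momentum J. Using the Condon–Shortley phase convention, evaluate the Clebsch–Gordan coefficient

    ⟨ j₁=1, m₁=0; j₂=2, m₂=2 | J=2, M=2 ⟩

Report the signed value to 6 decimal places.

j₁+j₂−J=1  J+j₁−j₂=1  J−j₁+j₂=3  j₁+j₂+J+1=6
(j₁±m₁, j₂±m₂, J±M) = (1,1,4,0,4,0)
P² = 24
sum k=1..1:
  [1] −1/6 = -1/6
S = -1/6
C² = P²·S² = 2/3 ; C = -0.816497

−√(2/3) ≈ -0.816497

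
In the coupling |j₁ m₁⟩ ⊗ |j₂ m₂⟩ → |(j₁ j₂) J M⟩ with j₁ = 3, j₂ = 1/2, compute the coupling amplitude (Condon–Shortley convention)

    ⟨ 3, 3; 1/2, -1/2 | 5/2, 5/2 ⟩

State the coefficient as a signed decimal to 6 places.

+√(6/7) ≈ +0.925820

j₁+j₂−J=1  J+j₁−j₂=5  J−j₁+j₂=0  j₁+j₂+J+1=7
(j₁±m₁, j₂±m₂, J±M) = (6,0,0,1,5,0)
P² = 86400/7
sum k=0..0:
  [0] +1/120 = 1/120
S = 1/120
C² = P²·S² = 6/7 ; C = +0.925820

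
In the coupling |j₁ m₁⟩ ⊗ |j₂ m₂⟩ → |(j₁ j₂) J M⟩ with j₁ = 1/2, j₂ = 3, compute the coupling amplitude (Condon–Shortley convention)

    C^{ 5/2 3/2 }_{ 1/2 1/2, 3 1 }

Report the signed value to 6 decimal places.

+0.534522  (= +√(2/7))

√[6·1!0!5!/7! · 1!0!4!2!4!1!] = √(1152/7)
  +(−1)^0/∏(0,1,0,4,0,1)! = 1/24  (running 1/24)
⟨..|..⟩ = √(1152/7)·(1/24) = +0.534522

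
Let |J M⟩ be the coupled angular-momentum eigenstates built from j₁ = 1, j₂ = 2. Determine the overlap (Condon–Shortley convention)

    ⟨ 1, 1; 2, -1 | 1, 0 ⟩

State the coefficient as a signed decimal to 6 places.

+0.547723

j₁+j₂−J=2  J+j₁−j₂=0  J−j₁+j₂=2  j₁+j₂+J+1=5
(j₁±m₁, j₂±m₂, J±M) = (2,0,1,3,1,1)
P² = 6/5
sum k=0..0:
  [0] +1/2 = 1/2
S = 1/2
C² = P²·S² = 3/10 ; C = +0.547723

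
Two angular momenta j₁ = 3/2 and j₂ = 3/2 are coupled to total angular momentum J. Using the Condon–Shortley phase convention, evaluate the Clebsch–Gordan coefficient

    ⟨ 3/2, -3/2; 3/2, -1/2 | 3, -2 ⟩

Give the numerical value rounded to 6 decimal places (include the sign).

j₁+j₂−J=0  J+j₁−j₂=3  J−j₁+j₂=3  j₁+j₂+J+1=7
(j₁±m₁, j₂±m₂, J±M) = (0,3,1,2,1,5)
P² = 72
sum k=0..0:
  [0] +1/12 = 1/12
S = 1/12
C² = P²·S² = 1/2 ; C = +0.707107

+√(1/2) ≈ +0.707107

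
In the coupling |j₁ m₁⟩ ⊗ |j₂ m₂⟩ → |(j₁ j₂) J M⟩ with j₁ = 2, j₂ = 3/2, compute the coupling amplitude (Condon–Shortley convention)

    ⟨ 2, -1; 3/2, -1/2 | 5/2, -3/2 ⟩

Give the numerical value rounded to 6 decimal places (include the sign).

−√(1/35) = -0.169031

√[6·1!3!2!/7! · 1!3!1!2!1!4!] = √(144/35)
  +(−1)^0/∏(0,1,3,1,0,1)! = 1/6  (running 1/6)
  +(−1)^1/∏(1,0,2,0,1,2)! = -1/4  (running -1/12)
⟨..|..⟩ = √(144/35)·(-1/12) = -0.169031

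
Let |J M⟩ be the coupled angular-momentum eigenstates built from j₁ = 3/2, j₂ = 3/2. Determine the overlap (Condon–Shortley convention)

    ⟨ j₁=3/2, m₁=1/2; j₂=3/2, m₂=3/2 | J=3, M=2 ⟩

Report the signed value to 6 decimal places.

+√(1/2) ≈ +0.707107

√[7·0!3!3!/7! · 2!1!3!0!5!1!] = √(72)
  +(−1)^0/∏(0,0,1,3,2,0)! = 1/12  (running 1/12)
⟨..|..⟩ = √(72)·(1/12) = +0.707107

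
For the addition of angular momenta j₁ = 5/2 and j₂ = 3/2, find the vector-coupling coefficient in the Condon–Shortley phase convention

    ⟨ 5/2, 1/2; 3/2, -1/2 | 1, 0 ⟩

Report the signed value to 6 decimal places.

triangle: 3!×2!×0!/6! = 12/720
(j±m)!: 3!×2!×1!×2!×1!×1! = 24
prefactor² = (2J+1)×Δ×N² = 6/5
  k=1: −1/(1!×2!×1!×0!×1!×0!) = -1/2
Σ = -1/2  ⇒  CG² = 6/5×(-1/2)² = 3/10
CG = −√(3/10) = -0.547723

-0.547723  (= −√(3/10))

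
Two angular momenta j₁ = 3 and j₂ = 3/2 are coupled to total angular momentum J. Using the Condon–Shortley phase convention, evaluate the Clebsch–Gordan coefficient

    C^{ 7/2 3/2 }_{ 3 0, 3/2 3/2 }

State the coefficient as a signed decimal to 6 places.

-0.690066  (= −√(10/21))

triangle: 1!*5!*2!/9! = 240/362880
(j±m)!: 3!*3!*3!*0!*5!*2! = 51840
prefactor² = (2J+1)*Δ*N² = 1920/7
  k=1: −1/(1!*0!*2!*2!*3!*0!) = -1/24
Σ = -1/24  ⇒  CG² = 1920/7*(-1/24)² = 10/21
CG = −√(10/21) = -0.690066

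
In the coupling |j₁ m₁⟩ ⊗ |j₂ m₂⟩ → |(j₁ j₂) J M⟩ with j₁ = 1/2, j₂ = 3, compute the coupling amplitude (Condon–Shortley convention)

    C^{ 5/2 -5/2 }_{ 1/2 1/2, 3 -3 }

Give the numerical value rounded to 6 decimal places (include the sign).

triangle: 1!*0!*5!/7! = 120/5040
(j±m)!: 1!*0!*0!*6!*0!*5! = 86400
prefactor² = (2J+1)*Δ*N² = 86400/7
  k=0: +1/(0!*1!*0!*0!*0!*5!) = 1/120
Σ = 1/120  ⇒  CG² = 86400/7*1/120² = 6/7
CG = +√(6/7) = +0.925820

+0.925820  (= +√(6/7))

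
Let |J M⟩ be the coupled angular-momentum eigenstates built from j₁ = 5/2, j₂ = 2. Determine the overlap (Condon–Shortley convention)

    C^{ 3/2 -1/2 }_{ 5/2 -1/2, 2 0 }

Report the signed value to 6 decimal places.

+√(2/35) ≈ +0.239046

j₁+j₂−J=3  J+j₁−j₂=2  J−j₁+j₂=1  j₁+j₂+J+1=7
(j₁±m₁, j₂±m₂, J±M) = (2,3,2,2,1,2)
P² = 32/35
sum k=1..2:
  [1] −1/4 = -1/4
  [2] +1/2 = 1/2
S = 1/4
C² = P²·S² = 2/35 ; C = +0.239046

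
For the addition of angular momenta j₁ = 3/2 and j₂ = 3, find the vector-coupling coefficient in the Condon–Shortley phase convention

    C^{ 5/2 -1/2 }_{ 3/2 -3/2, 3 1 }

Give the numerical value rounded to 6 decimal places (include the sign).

√[6·2!1!4!/8! · 0!3!4!2!2!3!] = √(864/35)
  +(−1)^2/∏(2,0,1,2,0,2)! = 1/8  (running 1/8)
⟨..|..⟩ = √(864/35)·(1/8) = +0.621059

+√(27/70) = +0.621059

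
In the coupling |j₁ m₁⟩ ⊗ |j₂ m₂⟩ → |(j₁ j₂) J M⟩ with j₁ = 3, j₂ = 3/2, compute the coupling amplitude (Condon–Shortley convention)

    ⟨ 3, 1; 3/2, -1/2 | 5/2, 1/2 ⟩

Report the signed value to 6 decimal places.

-0.119523  (= −√(1/70))

j₁+j₂−J=2  J+j₁−j₂=4  J−j₁+j₂=1  j₁+j₂+J+1=8
(j₁±m₁, j₂±m₂, J±M) = (4,2,1,2,3,2)
P² = 288/35
sum k=0..1:
  [0] +1/8 = 1/8
  [1] −1/6 = -1/6
S = -1/24
C² = P²·S² = 1/70 ; C = -0.119523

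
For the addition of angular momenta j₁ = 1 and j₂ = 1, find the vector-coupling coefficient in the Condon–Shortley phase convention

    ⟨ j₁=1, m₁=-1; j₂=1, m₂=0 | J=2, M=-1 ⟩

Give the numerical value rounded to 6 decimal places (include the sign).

triangle: 0!×2!×2!/5! = 4/120
(j±m)!: 0!×2!×1!×1!×1!×3! = 12
prefactor² = (2J+1)×Δ×N² = 2
  k=0: +1/(0!×0!×2!×1!×0!×1!) = 1/2
Σ = 1/2  ⇒  CG² = 2×1/2² = 1/2
CG = +√(1/2) = +0.707107

+0.707107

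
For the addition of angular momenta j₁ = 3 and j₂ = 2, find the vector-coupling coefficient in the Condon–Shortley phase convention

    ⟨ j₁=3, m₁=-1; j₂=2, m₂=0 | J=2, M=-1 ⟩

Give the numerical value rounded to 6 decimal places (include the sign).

+0.377964  (= +√(1/7))

triangle: 3!·3!·1!/8! = 36/40320
(j±m)!: 2!·4!·2!·2!·1!·3! = 1152
prefactor² = (2J+1)·Δ·N² = 36/7
  k=1: −1/(1!·2!·3!·1!·0!·0!) = -1/12
  k=2: +1/(2!·1!·2!·0!·1!·1!) = 1/4
Σ = 1/6  ⇒  CG² = 36/7·1/6² = 1/7
CG = +√(1/7) = +0.377964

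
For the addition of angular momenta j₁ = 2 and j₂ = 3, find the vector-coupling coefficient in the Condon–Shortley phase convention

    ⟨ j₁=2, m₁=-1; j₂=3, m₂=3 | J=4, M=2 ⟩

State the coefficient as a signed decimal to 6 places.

−√(27/140) ≈ -0.439155

triangle: 1!·3!·5!/10! = 720/3628800
(j±m)!: 1!·3!·6!·0!·6!·2! = 6220800
prefactor² = (2J+1)·Δ·N² = 77760/7
  k=1: −1/(1!·0!·2!·5!·1!·0!) = -1/240
Σ = -1/240  ⇒  CG² = 77760/7·(-1/240)² = 27/140
CG = −√(27/140) = -0.439155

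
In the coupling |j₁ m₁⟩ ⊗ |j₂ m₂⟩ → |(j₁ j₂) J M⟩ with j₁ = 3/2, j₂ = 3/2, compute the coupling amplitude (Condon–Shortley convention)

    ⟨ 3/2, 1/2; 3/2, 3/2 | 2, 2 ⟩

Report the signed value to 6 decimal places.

−√(1/2) ≈ -0.707107

j₁+j₂−J=1  J+j₁−j₂=2  J−j₁+j₂=2  j₁+j₂+J+1=6
(j₁±m₁, j₂±m₂, J±M) = (2,1,3,0,4,0)
P² = 8
sum k=1..1:
  [1] −1/4 = -1/4
S = -1/4
C² = P²·S² = 1/2 ; C = -0.707107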